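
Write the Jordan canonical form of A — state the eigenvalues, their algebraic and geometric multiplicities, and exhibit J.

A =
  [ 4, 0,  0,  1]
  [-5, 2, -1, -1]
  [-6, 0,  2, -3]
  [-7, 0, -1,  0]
J_3(2) ⊕ J_1(2)

The characteristic polynomial is
  det(x·I − A) = x^4 - 8*x^3 + 24*x^2 - 32*x + 16 = (x - 2)^4

Eigenvalues and multiplicities (the geometric multiplicity of λ is n − rank(A − λI), which equals the number of Jordan blocks for λ):
  λ = 2: algebraic multiplicity = 4, geometric multiplicity = 2

Determining the block sizes for each eigenvalue:
  λ = 2: with am = 4 and gm = 2, the partition is not yet determined (e.g. several partitions of 4 into 2 parts exist). Let N = A − (2)·I. Computing rank(N^1) = 2, rank(N^2) = 1, rank(N^3) = 0; the number of blocks of size ≥ j is rank(N^{j−1}) − rank(N^j), giving [2, 1, 1]. So we have 1 block(s) of size 3, 1 block(s) of size 1 → block sizes [3, 1]

Assembling the blocks gives a Jordan form
J =
  [2, 1, 0, 0]
  [0, 2, 1, 0]
  [0, 0, 2, 0]
  [0, 0, 0, 2]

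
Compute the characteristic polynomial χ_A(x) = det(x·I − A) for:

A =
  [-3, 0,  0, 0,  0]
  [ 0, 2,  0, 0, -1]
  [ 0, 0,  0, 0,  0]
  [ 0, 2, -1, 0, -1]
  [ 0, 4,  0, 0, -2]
x^5 + 3*x^4

Expanding det(x·I − A) (e.g. by cofactor expansion or by noting that A is similar to its Jordan form J, which has the same characteristic polynomial as A) gives
  χ_A(x) = x^5 + 3*x^4
which factors as x^4*(x + 3). The eigenvalues (with algebraic multiplicities) are λ = -3 with multiplicity 1, λ = 0 with multiplicity 4.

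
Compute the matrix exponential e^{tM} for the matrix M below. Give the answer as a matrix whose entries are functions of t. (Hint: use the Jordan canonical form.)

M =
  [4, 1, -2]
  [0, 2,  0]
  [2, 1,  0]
e^{tM} =
  [2*t*exp(2*t) + exp(2*t), t*exp(2*t), -2*t*exp(2*t)]
  [0, exp(2*t), 0]
  [2*t*exp(2*t), t*exp(2*t), -2*t*exp(2*t) + exp(2*t)]

Strategy: write M = P · J · P⁻¹ where J is a Jordan canonical form, so e^{tM} = P · e^{tJ} · P⁻¹, and e^{tJ} can be computed block-by-block.

M has Jordan form
J =
  [2, 1, 0]
  [0, 2, 0]
  [0, 0, 2]
(up to reordering of blocks).

Per-block formulas:
  For a 1×1 block at λ = 2: exp(t · [2]) = [e^(2t)].
  For a 2×2 Jordan block J_2(2): exp(t · J_2(2)) = e^(2t)·(I + t·N), where N is the 2×2 nilpotent shift.

After assembling e^{tJ} and conjugating by P, we get:

e^{tM} =
  [2*t*exp(2*t) + exp(2*t), t*exp(2*t), -2*t*exp(2*t)]
  [0, exp(2*t), 0]
  [2*t*exp(2*t), t*exp(2*t), -2*t*exp(2*t) + exp(2*t)]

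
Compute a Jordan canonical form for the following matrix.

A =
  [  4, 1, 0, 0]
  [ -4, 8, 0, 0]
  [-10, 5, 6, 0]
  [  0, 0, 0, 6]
J_2(6) ⊕ J_1(6) ⊕ J_1(6)

The characteristic polynomial is
  det(x·I − A) = x^4 - 24*x^3 + 216*x^2 - 864*x + 1296 = (x - 6)^4

Eigenvalues and multiplicities (the geometric multiplicity of λ is n − rank(A − λI), which equals the number of Jordan blocks for λ):
  λ = 6: algebraic multiplicity = 4, geometric multiplicity = 3

Determining the block sizes for each eigenvalue:
  λ = 6: 3 blocks summing to 4 forces exactly one block of size 2 and the rest size 1 → block sizes [2, 1, 1]

Assembling the blocks gives a Jordan form
J =
  [6, 1, 0, 0]
  [0, 6, 0, 0]
  [0, 0, 6, 0]
  [0, 0, 0, 6]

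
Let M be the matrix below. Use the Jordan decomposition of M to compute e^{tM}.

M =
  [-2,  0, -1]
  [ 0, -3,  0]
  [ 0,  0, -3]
e^{tM} =
  [exp(-2*t), 0, -exp(-2*t) + exp(-3*t)]
  [0, exp(-3*t), 0]
  [0, 0, exp(-3*t)]

Strategy: write M = P · J · P⁻¹ where J is a Jordan canonical form, so e^{tM} = P · e^{tJ} · P⁻¹, and e^{tJ} can be computed block-by-block.

M has Jordan form
J =
  [-3,  0,  0]
  [ 0, -3,  0]
  [ 0,  0, -2]
(up to reordering of blocks).

Per-block formulas:
  For a 1×1 block at λ = -2: exp(t · [-2]) = [e^(-2t)].
  For a 1×1 block at λ = -3: exp(t · [-3]) = [e^(-3t)].

After assembling e^{tJ} and conjugating by P, we get:

e^{tM} =
  [exp(-2*t), 0, -exp(-2*t) + exp(-3*t)]
  [0, exp(-3*t), 0]
  [0, 0, exp(-3*t)]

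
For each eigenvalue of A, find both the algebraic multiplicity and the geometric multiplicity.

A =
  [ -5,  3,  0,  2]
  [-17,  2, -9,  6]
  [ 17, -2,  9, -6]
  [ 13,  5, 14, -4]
λ = 0: alg = 3, geom = 1; λ = 2: alg = 1, geom = 1

Step 1 — factor the characteristic polynomial to read off the algebraic multiplicities:
  χ_A(x) = x^3*(x - 2)

Step 2 — compute geometric multiplicities via the rank-nullity identity g(λ) = n − rank(A − λI):
  rank(A − (0)·I) = 3, so dim ker(A − (0)·I) = n − 3 = 1
  rank(A − (2)·I) = 3, so dim ker(A − (2)·I) = n − 3 = 1

Summary:
  λ = 0: algebraic multiplicity = 3, geometric multiplicity = 1
  λ = 2: algebraic multiplicity = 1, geometric multiplicity = 1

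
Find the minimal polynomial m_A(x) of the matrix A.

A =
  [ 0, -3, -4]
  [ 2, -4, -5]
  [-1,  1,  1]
x^3 + 3*x^2 + 3*x + 1

The characteristic polynomial is χ_A(x) = (x + 1)^3, so the eigenvalues are known. The minimal polynomial is
  m_A(x) = Π_λ (x − λ)^{k_λ}
where k_λ is the size of the *largest* Jordan block for λ (equivalently, the smallest k with (A − λI)^k v = 0 for every generalised eigenvector v of λ).

  λ = -1: largest Jordan block has size 3, contributing (x + 1)^3

So m_A(x) = (x + 1)^3 = x^3 + 3*x^2 + 3*x + 1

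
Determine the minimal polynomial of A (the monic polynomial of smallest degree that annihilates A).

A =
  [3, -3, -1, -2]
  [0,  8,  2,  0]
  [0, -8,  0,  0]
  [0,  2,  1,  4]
x^3 - 11*x^2 + 40*x - 48

The characteristic polynomial is χ_A(x) = (x - 4)^3*(x - 3), so the eigenvalues are known. The minimal polynomial is
  m_A(x) = Π_λ (x − λ)^{k_λ}
where k_λ is the size of the *largest* Jordan block for λ (equivalently, the smallest k with (A − λI)^k v = 0 for every generalised eigenvector v of λ).

  λ = 3: largest Jordan block has size 1, contributing (x − 3)
  λ = 4: largest Jordan block has size 2, contributing (x − 4)^2

So m_A(x) = (x - 4)^2*(x - 3) = x^3 - 11*x^2 + 40*x - 48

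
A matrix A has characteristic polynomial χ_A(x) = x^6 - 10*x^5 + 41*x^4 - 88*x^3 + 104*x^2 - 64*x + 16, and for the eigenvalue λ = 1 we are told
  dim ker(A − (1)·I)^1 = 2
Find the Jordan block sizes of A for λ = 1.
Block sizes for λ = 1: [1, 1]

From the dimensions of kernels of powers, the number of Jordan blocks of size at least j is d_j − d_{j−1} where d_j = dim ker(N^j) (with d_0 = 0). Computing the differences gives [2].
The number of blocks of size exactly k is (#blocks of size ≥ k) − (#blocks of size ≥ k + 1), so the partition is: 2 block(s) of size 1.
In nonincreasing order the block sizes are [1, 1].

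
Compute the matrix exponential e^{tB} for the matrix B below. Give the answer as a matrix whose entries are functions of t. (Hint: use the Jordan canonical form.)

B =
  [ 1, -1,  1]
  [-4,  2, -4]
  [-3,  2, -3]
e^{tB} =
  [t^2 + t + 1, -t^2/2 - t, t^2 + t]
  [-4*t, 2*t + 1, -4*t]
  [-t^2 - 3*t, t^2/2 + 2*t, -t^2 - 3*t + 1]

Strategy: write B = P · J · P⁻¹ where J is a Jordan canonical form, so e^{tB} = P · e^{tJ} · P⁻¹, and e^{tJ} can be computed block-by-block.

B has Jordan form
J =
  [0, 1, 0]
  [0, 0, 1]
  [0, 0, 0]
(up to reordering of blocks).

Per-block formulas:
  For a 3×3 Jordan block J_3(0): exp(t · J_3(0)) = e^(0t)·(I + t·N + (t^2/2)·N^2), where N is the 3×3 nilpotent shift.

After assembling e^{tJ} and conjugating by P, we get:

e^{tB} =
  [t^2 + t + 1, -t^2/2 - t, t^2 + t]
  [-4*t, 2*t + 1, -4*t]
  [-t^2 - 3*t, t^2/2 + 2*t, -t^2 - 3*t + 1]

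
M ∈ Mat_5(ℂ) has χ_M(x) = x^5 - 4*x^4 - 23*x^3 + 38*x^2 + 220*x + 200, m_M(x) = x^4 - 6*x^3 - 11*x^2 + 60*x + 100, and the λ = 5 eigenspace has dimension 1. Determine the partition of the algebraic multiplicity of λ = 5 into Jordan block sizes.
Block sizes for λ = 5: [2]

Step 1 — from the characteristic polynomial, algebraic multiplicity of λ = 5 is 2. From dim ker(M − (5)·I) = 1, there are exactly 1 Jordan blocks for λ = 5.
Step 2 — from the minimal polynomial, the factor (x − 5)^2 tells us the largest block for λ = 5 has size 2.
Step 3 — with total size 2, 1 blocks, and largest block 2, the block sizes (in nonincreasing order) are [2].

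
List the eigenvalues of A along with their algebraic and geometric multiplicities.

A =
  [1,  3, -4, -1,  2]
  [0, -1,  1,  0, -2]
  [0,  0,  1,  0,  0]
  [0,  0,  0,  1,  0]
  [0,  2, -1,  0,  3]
λ = 1: alg = 5, geom = 3

Step 1 — factor the characteristic polynomial to read off the algebraic multiplicities:
  χ_A(x) = (x - 1)^5

Step 2 — compute geometric multiplicities via the rank-nullity identity g(λ) = n − rank(A − λI):
  rank(A − (1)·I) = 2, so dim ker(A − (1)·I) = n − 2 = 3

Summary:
  λ = 1: algebraic multiplicity = 5, geometric multiplicity = 3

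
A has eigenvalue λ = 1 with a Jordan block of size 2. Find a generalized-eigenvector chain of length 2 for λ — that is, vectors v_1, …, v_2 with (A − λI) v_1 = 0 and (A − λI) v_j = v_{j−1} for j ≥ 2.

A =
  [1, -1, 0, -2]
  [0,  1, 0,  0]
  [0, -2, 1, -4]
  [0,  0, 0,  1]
A Jordan chain for λ = 1 of length 2:
v_1 = (-1, 0, -2, 0)ᵀ
v_2 = (0, 1, 0, 0)ᵀ

Let N = A − (1)·I. We want v_2 with N^2 v_2 = 0 but N^1 v_2 ≠ 0; then v_{j-1} := N · v_j for j = 2, …, 2.

Pick v_2 = (0, 1, 0, 0)ᵀ.
Then v_1 = N · v_2 = (-1, 0, -2, 0)ᵀ.

Sanity check: (A − (1)·I) v_1 = (0, 0, 0, 0)ᵀ = 0. ✓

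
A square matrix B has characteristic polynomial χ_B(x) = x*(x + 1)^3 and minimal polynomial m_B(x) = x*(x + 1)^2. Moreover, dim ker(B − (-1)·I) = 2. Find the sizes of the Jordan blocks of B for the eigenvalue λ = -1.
Block sizes for λ = -1: [2, 1]

Step 1 — from the characteristic polynomial, algebraic multiplicity of λ = -1 is 3. From dim ker(B − (-1)·I) = 2, there are exactly 2 Jordan blocks for λ = -1.
Step 2 — from the minimal polynomial, the factor (x + 1)^2 tells us the largest block for λ = -1 has size 2.
Step 3 — with total size 3, 2 blocks, and largest block 2, the block sizes (in nonincreasing order) are [2, 1].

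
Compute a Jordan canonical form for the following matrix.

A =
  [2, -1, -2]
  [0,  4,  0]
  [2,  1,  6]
J_2(4) ⊕ J_1(4)

The characteristic polynomial is
  det(x·I − A) = x^3 - 12*x^2 + 48*x - 64 = (x - 4)^3

Eigenvalues and multiplicities (the geometric multiplicity of λ is n − rank(A − λI), which equals the number of Jordan blocks for λ):
  λ = 4: algebraic multiplicity = 3, geometric multiplicity = 2

Determining the block sizes for each eigenvalue:
  λ = 4: 2 blocks summing to 3 forces exactly one block of size 2 and the rest size 1 → block sizes [2, 1]

Assembling the blocks gives a Jordan form
J =
  [4, 1, 0]
  [0, 4, 0]
  [0, 0, 4]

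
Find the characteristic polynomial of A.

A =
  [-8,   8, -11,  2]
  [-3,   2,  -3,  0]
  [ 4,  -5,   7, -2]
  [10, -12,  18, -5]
x^4 + 4*x^3 + 6*x^2 + 4*x + 1

Expanding det(x·I − A) (e.g. by cofactor expansion or by noting that A is similar to its Jordan form J, which has the same characteristic polynomial as A) gives
  χ_A(x) = x^4 + 4*x^3 + 6*x^2 + 4*x + 1
which factors as (x + 1)^4. The eigenvalues (with algebraic multiplicities) are λ = -1 with multiplicity 4.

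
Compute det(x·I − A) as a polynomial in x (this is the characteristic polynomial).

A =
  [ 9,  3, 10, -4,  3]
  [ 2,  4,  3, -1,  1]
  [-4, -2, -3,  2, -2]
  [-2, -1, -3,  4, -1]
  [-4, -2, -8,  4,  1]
x^5 - 15*x^4 + 90*x^3 - 270*x^2 + 405*x - 243

Expanding det(x·I − A) (e.g. by cofactor expansion or by noting that A is similar to its Jordan form J, which has the same characteristic polynomial as A) gives
  χ_A(x) = x^5 - 15*x^4 + 90*x^3 - 270*x^2 + 405*x - 243
which factors as (x - 3)^5. The eigenvalues (with algebraic multiplicities) are λ = 3 with multiplicity 5.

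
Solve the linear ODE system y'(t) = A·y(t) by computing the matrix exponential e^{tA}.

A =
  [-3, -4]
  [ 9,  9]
e^{tA} =
  [-6*t*exp(3*t) + exp(3*t), -4*t*exp(3*t)]
  [9*t*exp(3*t), 6*t*exp(3*t) + exp(3*t)]

Strategy: write A = P · J · P⁻¹ where J is a Jordan canonical form, so e^{tA} = P · e^{tJ} · P⁻¹, and e^{tJ} can be computed block-by-block.

A has Jordan form
J =
  [3, 1]
  [0, 3]
(up to reordering of blocks).

Per-block formulas:
  For a 2×2 Jordan block J_2(3): exp(t · J_2(3)) = e^(3t)·(I + t·N), where N is the 2×2 nilpotent shift.

After assembling e^{tJ} and conjugating by P, we get:

e^{tA} =
  [-6*t*exp(3*t) + exp(3*t), -4*t*exp(3*t)]
  [9*t*exp(3*t), 6*t*exp(3*t) + exp(3*t)]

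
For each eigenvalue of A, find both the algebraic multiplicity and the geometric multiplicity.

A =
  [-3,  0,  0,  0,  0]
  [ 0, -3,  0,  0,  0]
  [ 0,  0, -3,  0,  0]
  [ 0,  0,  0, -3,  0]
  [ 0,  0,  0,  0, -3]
λ = -3: alg = 5, geom = 5

Step 1 — factor the characteristic polynomial to read off the algebraic multiplicities:
  χ_A(x) = (x + 3)^5

Step 2 — compute geometric multiplicities via the rank-nullity identity g(λ) = n − rank(A − λI):
  rank(A − (-3)·I) = 0, so dim ker(A − (-3)·I) = n − 0 = 5

Summary:
  λ = -3: algebraic multiplicity = 5, geometric multiplicity = 5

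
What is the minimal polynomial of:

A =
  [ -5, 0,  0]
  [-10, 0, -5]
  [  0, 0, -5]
x^2 + 5*x

The characteristic polynomial is χ_A(x) = x*(x + 5)^2, so the eigenvalues are known. The minimal polynomial is
  m_A(x) = Π_λ (x − λ)^{k_λ}
where k_λ is the size of the *largest* Jordan block for λ (equivalently, the smallest k with (A − λI)^k v = 0 for every generalised eigenvector v of λ).

  λ = -5: largest Jordan block has size 1, contributing (x + 5)
  λ = 0: largest Jordan block has size 1, contributing (x − 0)

So m_A(x) = x*(x + 5) = x^2 + 5*x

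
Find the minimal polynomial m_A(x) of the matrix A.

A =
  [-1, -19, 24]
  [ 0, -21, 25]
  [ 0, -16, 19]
x^3 + 3*x^2 + 3*x + 1

The characteristic polynomial is χ_A(x) = (x + 1)^3, so the eigenvalues are known. The minimal polynomial is
  m_A(x) = Π_λ (x − λ)^{k_λ}
where k_λ is the size of the *largest* Jordan block for λ (equivalently, the smallest k with (A − λI)^k v = 0 for every generalised eigenvector v of λ).

  λ = -1: largest Jordan block has size 3, contributing (x + 1)^3

So m_A(x) = (x + 1)^3 = x^3 + 3*x^2 + 3*x + 1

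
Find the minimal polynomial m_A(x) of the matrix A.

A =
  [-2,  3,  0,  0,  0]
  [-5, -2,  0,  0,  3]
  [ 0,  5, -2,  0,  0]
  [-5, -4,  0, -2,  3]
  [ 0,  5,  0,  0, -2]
x^3 + 6*x^2 + 12*x + 8

The characteristic polynomial is χ_A(x) = (x + 2)^5, so the eigenvalues are known. The minimal polynomial is
  m_A(x) = Π_λ (x − λ)^{k_λ}
where k_λ is the size of the *largest* Jordan block for λ (equivalently, the smallest k with (A − λI)^k v = 0 for every generalised eigenvector v of λ).

  λ = -2: largest Jordan block has size 3, contributing (x + 2)^3

So m_A(x) = (x + 2)^3 = x^3 + 6*x^2 + 12*x + 8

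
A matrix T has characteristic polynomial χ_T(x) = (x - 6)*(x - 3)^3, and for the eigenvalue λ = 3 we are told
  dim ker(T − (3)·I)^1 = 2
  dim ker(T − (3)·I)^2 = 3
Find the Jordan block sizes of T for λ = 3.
Block sizes for λ = 3: [2, 1]

From the dimensions of kernels of powers, the number of Jordan blocks of size at least j is d_j − d_{j−1} where d_j = dim ker(N^j) (with d_0 = 0). Computing the differences gives [2, 1].
The number of blocks of size exactly k is (#blocks of size ≥ k) − (#blocks of size ≥ k + 1), so the partition is: 1 block(s) of size 1, 1 block(s) of size 2.
In nonincreasing order the block sizes are [2, 1].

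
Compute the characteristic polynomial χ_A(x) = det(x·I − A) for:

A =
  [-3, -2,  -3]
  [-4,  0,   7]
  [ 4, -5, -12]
x^3 + 15*x^2 + 75*x + 125

Expanding det(x·I − A) (e.g. by cofactor expansion or by noting that A is similar to its Jordan form J, which has the same characteristic polynomial as A) gives
  χ_A(x) = x^3 + 15*x^2 + 75*x + 125
which factors as (x + 5)^3. The eigenvalues (with algebraic multiplicities) are λ = -5 with multiplicity 3.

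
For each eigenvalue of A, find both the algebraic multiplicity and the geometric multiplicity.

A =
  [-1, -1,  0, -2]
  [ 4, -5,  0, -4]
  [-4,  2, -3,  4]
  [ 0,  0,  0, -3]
λ = -3: alg = 4, geom = 3

Step 1 — factor the characteristic polynomial to read off the algebraic multiplicities:
  χ_A(x) = (x + 3)^4

Step 2 — compute geometric multiplicities via the rank-nullity identity g(λ) = n − rank(A − λI):
  rank(A − (-3)·I) = 1, so dim ker(A − (-3)·I) = n − 1 = 3

Summary:
  λ = -3: algebraic multiplicity = 4, geometric multiplicity = 3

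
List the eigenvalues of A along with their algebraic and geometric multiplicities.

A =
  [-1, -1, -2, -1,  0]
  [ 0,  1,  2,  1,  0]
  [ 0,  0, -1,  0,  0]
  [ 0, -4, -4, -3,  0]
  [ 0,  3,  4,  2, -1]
λ = -1: alg = 5, geom = 3

Step 1 — factor the characteristic polynomial to read off the algebraic multiplicities:
  χ_A(x) = (x + 1)^5

Step 2 — compute geometric multiplicities via the rank-nullity identity g(λ) = n − rank(A − λI):
  rank(A − (-1)·I) = 2, so dim ker(A − (-1)·I) = n − 2 = 3

Summary:
  λ = -1: algebraic multiplicity = 5, geometric multiplicity = 3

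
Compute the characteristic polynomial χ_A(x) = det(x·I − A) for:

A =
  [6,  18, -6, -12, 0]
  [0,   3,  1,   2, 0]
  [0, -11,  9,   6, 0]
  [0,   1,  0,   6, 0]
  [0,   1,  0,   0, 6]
x^5 - 30*x^4 + 360*x^3 - 2160*x^2 + 6480*x - 7776

Expanding det(x·I − A) (e.g. by cofactor expansion or by noting that A is similar to its Jordan form J, which has the same characteristic polynomial as A) gives
  χ_A(x) = x^5 - 30*x^4 + 360*x^3 - 2160*x^2 + 6480*x - 7776
which factors as (x - 6)^5. The eigenvalues (with algebraic multiplicities) are λ = 6 with multiplicity 5.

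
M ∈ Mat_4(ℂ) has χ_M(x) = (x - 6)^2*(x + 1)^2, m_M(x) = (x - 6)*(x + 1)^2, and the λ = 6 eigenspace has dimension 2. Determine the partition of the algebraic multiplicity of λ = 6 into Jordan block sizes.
Block sizes for λ = 6: [1, 1]

Step 1 — from the characteristic polynomial, algebraic multiplicity of λ = 6 is 2. From dim ker(M − (6)·I) = 2, there are exactly 2 Jordan blocks for λ = 6.
Step 2 — from the minimal polynomial, the factor (x − 6) tells us the largest block for λ = 6 has size 1.
Step 3 — with total size 2, 2 blocks, and largest block 1, the block sizes (in nonincreasing order) are [1, 1].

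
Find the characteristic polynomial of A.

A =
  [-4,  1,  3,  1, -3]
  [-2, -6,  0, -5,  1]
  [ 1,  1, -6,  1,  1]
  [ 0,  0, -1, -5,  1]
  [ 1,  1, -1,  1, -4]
x^5 + 25*x^4 + 250*x^3 + 1250*x^2 + 3125*x + 3125

Expanding det(x·I − A) (e.g. by cofactor expansion or by noting that A is similar to its Jordan form J, which has the same characteristic polynomial as A) gives
  χ_A(x) = x^5 + 25*x^4 + 250*x^3 + 1250*x^2 + 3125*x + 3125
which factors as (x + 5)^5. The eigenvalues (with algebraic multiplicities) are λ = -5 with multiplicity 5.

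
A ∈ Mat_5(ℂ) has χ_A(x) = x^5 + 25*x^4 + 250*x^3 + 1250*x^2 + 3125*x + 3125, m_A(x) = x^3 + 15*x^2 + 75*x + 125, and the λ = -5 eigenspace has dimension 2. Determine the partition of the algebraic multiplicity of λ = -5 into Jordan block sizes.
Block sizes for λ = -5: [3, 2]

Step 1 — from the characteristic polynomial, algebraic multiplicity of λ = -5 is 5. From dim ker(A − (-5)·I) = 2, there are exactly 2 Jordan blocks for λ = -5.
Step 2 — from the minimal polynomial, the factor (x + 5)^3 tells us the largest block for λ = -5 has size 3.
Step 3 — with total size 5, 2 blocks, and largest block 3, the block sizes (in nonincreasing order) are [3, 2].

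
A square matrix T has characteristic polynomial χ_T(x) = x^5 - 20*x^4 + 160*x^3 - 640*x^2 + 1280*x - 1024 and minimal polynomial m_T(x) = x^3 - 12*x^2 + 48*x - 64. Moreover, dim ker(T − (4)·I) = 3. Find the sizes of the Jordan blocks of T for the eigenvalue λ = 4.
Block sizes for λ = 4: [3, 1, 1]

Step 1 — from the characteristic polynomial, algebraic multiplicity of λ = 4 is 5. From dim ker(T − (4)·I) = 3, there are exactly 3 Jordan blocks for λ = 4.
Step 2 — from the minimal polynomial, the factor (x − 4)^3 tells us the largest block for λ = 4 has size 3.
Step 3 — with total size 5, 3 blocks, and largest block 3, the block sizes (in nonincreasing order) are [3, 1, 1].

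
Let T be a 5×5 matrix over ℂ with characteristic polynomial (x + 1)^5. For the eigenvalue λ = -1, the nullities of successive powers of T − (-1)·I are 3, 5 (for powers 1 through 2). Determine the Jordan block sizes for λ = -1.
Block sizes for λ = -1: [2, 2, 1]

From the dimensions of kernels of powers, the number of Jordan blocks of size at least j is d_j − d_{j−1} where d_j = dim ker(N^j) (with d_0 = 0). Computing the differences gives [3, 2].
The number of blocks of size exactly k is (#blocks of size ≥ k) − (#blocks of size ≥ k + 1), so the partition is: 1 block(s) of size 1, 2 block(s) of size 2.
In nonincreasing order the block sizes are [2, 2, 1].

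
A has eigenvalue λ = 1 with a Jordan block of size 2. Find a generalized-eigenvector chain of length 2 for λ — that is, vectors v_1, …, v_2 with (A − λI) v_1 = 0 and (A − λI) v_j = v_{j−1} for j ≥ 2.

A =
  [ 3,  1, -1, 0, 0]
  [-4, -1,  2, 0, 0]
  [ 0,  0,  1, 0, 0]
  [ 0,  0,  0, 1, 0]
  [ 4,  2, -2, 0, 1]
A Jordan chain for λ = 1 of length 2:
v_1 = (2, -4, 0, 0, 4)ᵀ
v_2 = (1, 0, 0, 0, 0)ᵀ

Let N = A − (1)·I. We want v_2 with N^2 v_2 = 0 but N^1 v_2 ≠ 0; then v_{j-1} := N · v_j for j = 2, …, 2.

Pick v_2 = (1, 0, 0, 0, 0)ᵀ.
Then v_1 = N · v_2 = (2, -4, 0, 0, 4)ᵀ.

Sanity check: (A − (1)·I) v_1 = (0, 0, 0, 0, 0)ᵀ = 0. ✓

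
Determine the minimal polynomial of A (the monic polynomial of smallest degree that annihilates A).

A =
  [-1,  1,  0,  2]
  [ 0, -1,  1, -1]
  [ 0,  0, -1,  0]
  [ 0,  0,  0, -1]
x^3 + 3*x^2 + 3*x + 1

The characteristic polynomial is χ_A(x) = (x + 1)^4, so the eigenvalues are known. The minimal polynomial is
  m_A(x) = Π_λ (x − λ)^{k_λ}
where k_λ is the size of the *largest* Jordan block for λ (equivalently, the smallest k with (A − λI)^k v = 0 for every generalised eigenvector v of λ).

  λ = -1: largest Jordan block has size 3, contributing (x + 1)^3

So m_A(x) = (x + 1)^3 = x^3 + 3*x^2 + 3*x + 1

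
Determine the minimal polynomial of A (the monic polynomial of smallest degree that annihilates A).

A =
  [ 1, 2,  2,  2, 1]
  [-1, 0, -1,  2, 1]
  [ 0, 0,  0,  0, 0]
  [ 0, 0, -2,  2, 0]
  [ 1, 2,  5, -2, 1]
x^4 - 2*x^3

The characteristic polynomial is χ_A(x) = x^3*(x - 2)^2, so the eigenvalues are known. The minimal polynomial is
  m_A(x) = Π_λ (x − λ)^{k_λ}
where k_λ is the size of the *largest* Jordan block for λ (equivalently, the smallest k with (A − λI)^k v = 0 for every generalised eigenvector v of λ).

  λ = 0: largest Jordan block has size 3, contributing (x − 0)^3
  λ = 2: largest Jordan block has size 1, contributing (x − 2)

So m_A(x) = x^3*(x - 2) = x^4 - 2*x^3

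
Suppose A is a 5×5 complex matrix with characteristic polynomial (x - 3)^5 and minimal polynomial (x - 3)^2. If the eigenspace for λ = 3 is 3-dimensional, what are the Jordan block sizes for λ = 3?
Block sizes for λ = 3: [2, 2, 1]

Step 1 — from the characteristic polynomial, algebraic multiplicity of λ = 3 is 5. From dim ker(A − (3)·I) = 3, there are exactly 3 Jordan blocks for λ = 3.
Step 2 — from the minimal polynomial, the factor (x − 3)^2 tells us the largest block for λ = 3 has size 2.
Step 3 — with total size 5, 3 blocks, and largest block 2, the block sizes (in nonincreasing order) are [2, 2, 1].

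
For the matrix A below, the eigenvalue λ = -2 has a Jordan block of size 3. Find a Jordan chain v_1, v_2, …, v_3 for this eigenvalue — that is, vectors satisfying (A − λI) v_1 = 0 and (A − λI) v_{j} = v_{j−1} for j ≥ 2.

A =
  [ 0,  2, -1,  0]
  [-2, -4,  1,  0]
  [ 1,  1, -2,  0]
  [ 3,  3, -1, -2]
A Jordan chain for λ = -2 of length 3:
v_1 = (-1, 1, 0, -1)ᵀ
v_2 = (2, -2, 1, 3)ᵀ
v_3 = (1, 0, 0, 0)ᵀ

Let N = A − (-2)·I. We want v_3 with N^3 v_3 = 0 but N^2 v_3 ≠ 0; then v_{j-1} := N · v_j for j = 3, …, 2.

Pick v_3 = (1, 0, 0, 0)ᵀ.
Then v_2 = N · v_3 = (2, -2, 1, 3)ᵀ.
Then v_1 = N · v_2 = (-1, 1, 0, -1)ᵀ.

Sanity check: (A − (-2)·I) v_1 = (0, 0, 0, 0)ᵀ = 0. ✓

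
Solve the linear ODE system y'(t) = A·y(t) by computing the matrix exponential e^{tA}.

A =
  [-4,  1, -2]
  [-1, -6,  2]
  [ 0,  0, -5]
e^{tA} =
  [t*exp(-5*t) + exp(-5*t), t*exp(-5*t), -2*t*exp(-5*t)]
  [-t*exp(-5*t), -t*exp(-5*t) + exp(-5*t), 2*t*exp(-5*t)]
  [0, 0, exp(-5*t)]

Strategy: write A = P · J · P⁻¹ where J is a Jordan canonical form, so e^{tA} = P · e^{tJ} · P⁻¹, and e^{tJ} can be computed block-by-block.

A has Jordan form
J =
  [-5,  1,  0]
  [ 0, -5,  0]
  [ 0,  0, -5]
(up to reordering of blocks).

Per-block formulas:
  For a 2×2 Jordan block J_2(-5): exp(t · J_2(-5)) = e^(-5t)·(I + t·N), where N is the 2×2 nilpotent shift.
  For a 1×1 block at λ = -5: exp(t · [-5]) = [e^(-5t)].

After assembling e^{tJ} and conjugating by P, we get:

e^{tA} =
  [t*exp(-5*t) + exp(-5*t), t*exp(-5*t), -2*t*exp(-5*t)]
  [-t*exp(-5*t), -t*exp(-5*t) + exp(-5*t), 2*t*exp(-5*t)]
  [0, 0, exp(-5*t)]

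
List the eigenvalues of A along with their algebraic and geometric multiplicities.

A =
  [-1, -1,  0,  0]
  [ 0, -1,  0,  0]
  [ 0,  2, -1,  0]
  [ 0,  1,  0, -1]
λ = -1: alg = 4, geom = 3

Step 1 — factor the characteristic polynomial to read off the algebraic multiplicities:
  χ_A(x) = (x + 1)^4

Step 2 — compute geometric multiplicities via the rank-nullity identity g(λ) = n − rank(A − λI):
  rank(A − (-1)·I) = 1, so dim ker(A − (-1)·I) = n − 1 = 3

Summary:
  λ = -1: algebraic multiplicity = 4, geometric multiplicity = 3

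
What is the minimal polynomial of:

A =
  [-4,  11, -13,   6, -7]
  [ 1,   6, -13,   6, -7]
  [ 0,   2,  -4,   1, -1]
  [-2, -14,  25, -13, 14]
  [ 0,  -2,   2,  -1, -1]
x^5 + 16*x^4 + 97*x^3 + 278*x^2 + 380*x + 200

The characteristic polynomial is χ_A(x) = (x + 2)^3*(x + 5)^2, so the eigenvalues are known. The minimal polynomial is
  m_A(x) = Π_λ (x − λ)^{k_λ}
where k_λ is the size of the *largest* Jordan block for λ (equivalently, the smallest k with (A − λI)^k v = 0 for every generalised eigenvector v of λ).

  λ = -5: largest Jordan block has size 2, contributing (x + 5)^2
  λ = -2: largest Jordan block has size 3, contributing (x + 2)^3

So m_A(x) = (x + 2)^3*(x + 5)^2 = x^5 + 16*x^4 + 97*x^3 + 278*x^2 + 380*x + 200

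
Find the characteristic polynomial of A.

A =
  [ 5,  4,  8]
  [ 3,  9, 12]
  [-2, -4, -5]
x^3 - 9*x^2 + 27*x - 27

Expanding det(x·I − A) (e.g. by cofactor expansion or by noting that A is similar to its Jordan form J, which has the same characteristic polynomial as A) gives
  χ_A(x) = x^3 - 9*x^2 + 27*x - 27
which factors as (x - 3)^3. The eigenvalues (with algebraic multiplicities) are λ = 3 with multiplicity 3.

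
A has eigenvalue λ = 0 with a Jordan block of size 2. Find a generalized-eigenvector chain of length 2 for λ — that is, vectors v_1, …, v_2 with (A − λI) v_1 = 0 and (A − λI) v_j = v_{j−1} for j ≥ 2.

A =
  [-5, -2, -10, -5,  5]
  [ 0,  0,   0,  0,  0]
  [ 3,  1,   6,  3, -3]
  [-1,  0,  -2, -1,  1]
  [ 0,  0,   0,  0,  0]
A Jordan chain for λ = 0 of length 2:
v_1 = (-5, 0, 3, -1, 0)ᵀ
v_2 = (1, 0, 0, 0, 0)ᵀ

Let N = A − (0)·I. We want v_2 with N^2 v_2 = 0 but N^1 v_2 ≠ 0; then v_{j-1} := N · v_j for j = 2, …, 2.

Pick v_2 = (1, 0, 0, 0, 0)ᵀ.
Then v_1 = N · v_2 = (-5, 0, 3, -1, 0)ᵀ.

Sanity check: (A − (0)·I) v_1 = (0, 0, 0, 0, 0)ᵀ = 0. ✓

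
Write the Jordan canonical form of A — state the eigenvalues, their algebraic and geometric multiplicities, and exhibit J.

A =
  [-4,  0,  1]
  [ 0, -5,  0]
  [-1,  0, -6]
J_2(-5) ⊕ J_1(-5)

The characteristic polynomial is
  det(x·I − A) = x^3 + 15*x^2 + 75*x + 125 = (x + 5)^3

Eigenvalues and multiplicities (the geometric multiplicity of λ is n − rank(A − λI), which equals the number of Jordan blocks for λ):
  λ = -5: algebraic multiplicity = 3, geometric multiplicity = 2

Determining the block sizes for each eigenvalue:
  λ = -5: 2 blocks summing to 3 forces exactly one block of size 2 and the rest size 1 → block sizes [2, 1]

Assembling the blocks gives a Jordan form
J =
  [-5,  1,  0]
  [ 0, -5,  0]
  [ 0,  0, -5]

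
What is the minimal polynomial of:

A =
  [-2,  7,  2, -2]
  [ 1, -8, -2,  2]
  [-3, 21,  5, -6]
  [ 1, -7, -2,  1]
x^2 + 2*x + 1

The characteristic polynomial is χ_A(x) = (x + 1)^4, so the eigenvalues are known. The minimal polynomial is
  m_A(x) = Π_λ (x − λ)^{k_λ}
where k_λ is the size of the *largest* Jordan block for λ (equivalently, the smallest k with (A − λI)^k v = 0 for every generalised eigenvector v of λ).

  λ = -1: largest Jordan block has size 2, contributing (x + 1)^2

So m_A(x) = (x + 1)^2 = x^2 + 2*x + 1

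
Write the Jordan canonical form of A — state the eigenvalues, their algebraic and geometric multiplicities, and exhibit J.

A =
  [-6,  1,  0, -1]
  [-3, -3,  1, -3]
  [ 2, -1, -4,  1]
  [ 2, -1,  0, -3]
J_3(-4) ⊕ J_1(-4)

The characteristic polynomial is
  det(x·I − A) = x^4 + 16*x^3 + 96*x^2 + 256*x + 256 = (x + 4)^4

Eigenvalues and multiplicities (the geometric multiplicity of λ is n − rank(A − λI), which equals the number of Jordan blocks for λ):
  λ = -4: algebraic multiplicity = 4, geometric multiplicity = 2

Determining the block sizes for each eigenvalue:
  λ = -4: with am = 4 and gm = 2, the partition is not yet determined (e.g. several partitions of 4 into 2 parts exist). Let N = A − (-4)·I. Computing rank(N^1) = 2, rank(N^2) = 1, rank(N^3) = 0; the number of blocks of size ≥ j is rank(N^{j−1}) − rank(N^j), giving [2, 1, 1]. So we have 1 block(s) of size 3, 1 block(s) of size 1 → block sizes [3, 1]

Assembling the blocks gives a Jordan form
J =
  [-4,  1,  0,  0]
  [ 0, -4,  1,  0]
  [ 0,  0, -4,  0]
  [ 0,  0,  0, -4]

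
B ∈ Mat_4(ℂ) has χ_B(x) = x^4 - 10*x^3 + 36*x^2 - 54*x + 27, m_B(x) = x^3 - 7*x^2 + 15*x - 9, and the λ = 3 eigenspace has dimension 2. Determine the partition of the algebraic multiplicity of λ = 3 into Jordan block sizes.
Block sizes for λ = 3: [2, 1]

Step 1 — from the characteristic polynomial, algebraic multiplicity of λ = 3 is 3. From dim ker(B − (3)·I) = 2, there are exactly 2 Jordan blocks for λ = 3.
Step 2 — from the minimal polynomial, the factor (x − 3)^2 tells us the largest block for λ = 3 has size 2.
Step 3 — with total size 3, 2 blocks, and largest block 2, the block sizes (in nonincreasing order) are [2, 1].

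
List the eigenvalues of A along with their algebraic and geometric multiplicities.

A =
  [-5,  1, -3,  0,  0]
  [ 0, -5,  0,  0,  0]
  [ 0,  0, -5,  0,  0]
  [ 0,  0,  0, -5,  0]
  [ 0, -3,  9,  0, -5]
λ = -5: alg = 5, geom = 4

Step 1 — factor the characteristic polynomial to read off the algebraic multiplicities:
  χ_A(x) = (x + 5)^5

Step 2 — compute geometric multiplicities via the rank-nullity identity g(λ) = n − rank(A − λI):
  rank(A − (-5)·I) = 1, so dim ker(A − (-5)·I) = n − 1 = 4

Summary:
  λ = -5: algebraic multiplicity = 5, geometric multiplicity = 4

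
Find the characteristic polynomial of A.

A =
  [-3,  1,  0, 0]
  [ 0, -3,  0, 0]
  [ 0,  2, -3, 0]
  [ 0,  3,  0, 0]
x^4 + 9*x^3 + 27*x^2 + 27*x

Expanding det(x·I − A) (e.g. by cofactor expansion or by noting that A is similar to its Jordan form J, which has the same characteristic polynomial as A) gives
  χ_A(x) = x^4 + 9*x^3 + 27*x^2 + 27*x
which factors as x*(x + 3)^3. The eigenvalues (with algebraic multiplicities) are λ = -3 with multiplicity 3, λ = 0 with multiplicity 1.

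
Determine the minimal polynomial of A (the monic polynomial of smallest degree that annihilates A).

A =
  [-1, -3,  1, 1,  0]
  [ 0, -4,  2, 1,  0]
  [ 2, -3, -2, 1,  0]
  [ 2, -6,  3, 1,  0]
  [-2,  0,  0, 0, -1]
x^4 + 6*x^3 + 12*x^2 + 10*x + 3

The characteristic polynomial is χ_A(x) = (x + 1)^4*(x + 3), so the eigenvalues are known. The minimal polynomial is
  m_A(x) = Π_λ (x − λ)^{k_λ}
where k_λ is the size of the *largest* Jordan block for λ (equivalently, the smallest k with (A − λI)^k v = 0 for every generalised eigenvector v of λ).

  λ = -3: largest Jordan block has size 1, contributing (x + 3)
  λ = -1: largest Jordan block has size 3, contributing (x + 1)^3

So m_A(x) = (x + 1)^3*(x + 3) = x^4 + 6*x^3 + 12*x^2 + 10*x + 3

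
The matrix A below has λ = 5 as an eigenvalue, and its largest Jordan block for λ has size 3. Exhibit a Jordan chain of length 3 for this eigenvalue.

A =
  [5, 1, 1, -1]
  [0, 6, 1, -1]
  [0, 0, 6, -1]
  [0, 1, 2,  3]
A Jordan chain for λ = 5 of length 3:
v_1 = (0, 0, -1, -1)ᵀ
v_2 = (1, 1, 0, 1)ᵀ
v_3 = (0, 1, 0, 0)ᵀ

Let N = A − (5)·I. We want v_3 with N^3 v_3 = 0 but N^2 v_3 ≠ 0; then v_{j-1} := N · v_j for j = 3, …, 2.

Pick v_3 = (0, 1, 0, 0)ᵀ.
Then v_2 = N · v_3 = (1, 1, 0, 1)ᵀ.
Then v_1 = N · v_2 = (0, 0, -1, -1)ᵀ.

Sanity check: (A − (5)·I) v_1 = (0, 0, 0, 0)ᵀ = 0. ✓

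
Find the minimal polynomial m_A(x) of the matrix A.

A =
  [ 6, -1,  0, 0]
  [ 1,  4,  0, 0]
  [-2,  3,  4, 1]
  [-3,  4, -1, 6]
x^2 - 10*x + 25

The characteristic polynomial is χ_A(x) = (x - 5)^4, so the eigenvalues are known. The minimal polynomial is
  m_A(x) = Π_λ (x − λ)^{k_λ}
where k_λ is the size of the *largest* Jordan block for λ (equivalently, the smallest k with (A − λI)^k v = 0 for every generalised eigenvector v of λ).

  λ = 5: largest Jordan block has size 2, contributing (x − 5)^2

So m_A(x) = (x - 5)^2 = x^2 - 10*x + 25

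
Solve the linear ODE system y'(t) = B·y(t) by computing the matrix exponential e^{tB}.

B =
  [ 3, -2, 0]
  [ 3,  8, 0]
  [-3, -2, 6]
e^{tB} =
  [-2*exp(6*t) + 3*exp(5*t), -2*exp(6*t) + 2*exp(5*t), 0]
  [3*exp(6*t) - 3*exp(5*t), 3*exp(6*t) - 2*exp(5*t), 0]
  [-3*exp(6*t) + 3*exp(5*t), -2*exp(6*t) + 2*exp(5*t), exp(6*t)]

Strategy: write B = P · J · P⁻¹ where J is a Jordan canonical form, so e^{tB} = P · e^{tJ} · P⁻¹, and e^{tJ} can be computed block-by-block.

B has Jordan form
J =
  [5, 0, 0]
  [0, 6, 0]
  [0, 0, 6]
(up to reordering of blocks).

Per-block formulas:
  For a 1×1 block at λ = 6: exp(t · [6]) = [e^(6t)].
  For a 1×1 block at λ = 5: exp(t · [5]) = [e^(5t)].

After assembling e^{tJ} and conjugating by P, we get:

e^{tB} =
  [-2*exp(6*t) + 3*exp(5*t), -2*exp(6*t) + 2*exp(5*t), 0]
  [3*exp(6*t) - 3*exp(5*t), 3*exp(6*t) - 2*exp(5*t), 0]
  [-3*exp(6*t) + 3*exp(5*t), -2*exp(6*t) + 2*exp(5*t), exp(6*t)]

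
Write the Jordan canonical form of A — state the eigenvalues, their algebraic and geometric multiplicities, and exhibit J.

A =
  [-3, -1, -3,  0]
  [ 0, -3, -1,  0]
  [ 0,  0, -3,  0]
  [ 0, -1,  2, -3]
J_3(-3) ⊕ J_1(-3)

The characteristic polynomial is
  det(x·I − A) = x^4 + 12*x^3 + 54*x^2 + 108*x + 81 = (x + 3)^4

Eigenvalues and multiplicities (the geometric multiplicity of λ is n − rank(A − λI), which equals the number of Jordan blocks for λ):
  λ = -3: algebraic multiplicity = 4, geometric multiplicity = 2

Determining the block sizes for each eigenvalue:
  λ = -3: with am = 4 and gm = 2, the partition is not yet determined (e.g. several partitions of 4 into 2 parts exist). Let N = A − (-3)·I. Computing rank(N^1) = 2, rank(N^2) = 1, rank(N^3) = 0; the number of blocks of size ≥ j is rank(N^{j−1}) − rank(N^j), giving [2, 1, 1]. So we have 1 block(s) of size 3, 1 block(s) of size 1 → block sizes [3, 1]

Assembling the blocks gives a Jordan form
J =
  [-3,  1,  0,  0]
  [ 0, -3,  1,  0]
  [ 0,  0, -3,  0]
  [ 0,  0,  0, -3]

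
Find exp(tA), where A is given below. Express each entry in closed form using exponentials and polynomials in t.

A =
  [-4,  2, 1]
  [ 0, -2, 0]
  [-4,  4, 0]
e^{tA} =
  [-2*t*exp(-2*t) + exp(-2*t), 2*t*exp(-2*t), t*exp(-2*t)]
  [0, exp(-2*t), 0]
  [-4*t*exp(-2*t), 4*t*exp(-2*t), 2*t*exp(-2*t) + exp(-2*t)]

Strategy: write A = P · J · P⁻¹ where J is a Jordan canonical form, so e^{tA} = P · e^{tJ} · P⁻¹, and e^{tJ} can be computed block-by-block.

A has Jordan form
J =
  [-2,  1,  0]
  [ 0, -2,  0]
  [ 0,  0, -2]
(up to reordering of blocks).

Per-block formulas:
  For a 1×1 block at λ = -2: exp(t · [-2]) = [e^(-2t)].
  For a 2×2 Jordan block J_2(-2): exp(t · J_2(-2)) = e^(-2t)·(I + t·N), where N is the 2×2 nilpotent shift.

After assembling e^{tJ} and conjugating by P, we get:

e^{tA} =
  [-2*t*exp(-2*t) + exp(-2*t), 2*t*exp(-2*t), t*exp(-2*t)]
  [0, exp(-2*t), 0]
  [-4*t*exp(-2*t), 4*t*exp(-2*t), 2*t*exp(-2*t) + exp(-2*t)]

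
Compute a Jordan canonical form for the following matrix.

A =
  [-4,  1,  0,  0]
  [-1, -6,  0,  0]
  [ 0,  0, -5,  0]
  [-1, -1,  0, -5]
J_2(-5) ⊕ J_1(-5) ⊕ J_1(-5)

The characteristic polynomial is
  det(x·I − A) = x^4 + 20*x^3 + 150*x^2 + 500*x + 625 = (x + 5)^4

Eigenvalues and multiplicities (the geometric multiplicity of λ is n − rank(A − λI), which equals the number of Jordan blocks for λ):
  λ = -5: algebraic multiplicity = 4, geometric multiplicity = 3

Determining the block sizes for each eigenvalue:
  λ = -5: 3 blocks summing to 4 forces exactly one block of size 2 and the rest size 1 → block sizes [2, 1, 1]

Assembling the blocks gives a Jordan form
J =
  [-5,  1,  0,  0]
  [ 0, -5,  0,  0]
  [ 0,  0, -5,  0]
  [ 0,  0,  0, -5]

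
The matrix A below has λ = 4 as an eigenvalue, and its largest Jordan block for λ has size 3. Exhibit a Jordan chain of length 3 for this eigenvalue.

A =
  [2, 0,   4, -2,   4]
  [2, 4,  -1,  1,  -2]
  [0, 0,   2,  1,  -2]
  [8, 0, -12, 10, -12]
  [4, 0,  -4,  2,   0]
A Jordan chain for λ = 4 of length 3:
v_1 = (0, -2, 0, 0, 0)ᵀ
v_2 = (0, 3, -2, 4, 4)ᵀ
v_3 = (2, 0, 1, 0, 0)ᵀ

Let N = A − (4)·I. We want v_3 with N^3 v_3 = 0 but N^2 v_3 ≠ 0; then v_{j-1} := N · v_j for j = 3, …, 2.

Pick v_3 = (2, 0, 1, 0, 0)ᵀ.
Then v_2 = N · v_3 = (0, 3, -2, 4, 4)ᵀ.
Then v_1 = N · v_2 = (0, -2, 0, 0, 0)ᵀ.

Sanity check: (A − (4)·I) v_1 = (0, 0, 0, 0, 0)ᵀ = 0. ✓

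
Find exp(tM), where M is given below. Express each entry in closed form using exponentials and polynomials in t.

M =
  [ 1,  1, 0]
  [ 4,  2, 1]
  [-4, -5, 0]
e^{tM} =
  [2*t^2*exp(t) + exp(t), t^2*exp(t)/2 + t*exp(t), t^2*exp(t)/2]
  [4*t*exp(t), t*exp(t) + exp(t), t*exp(t)]
  [-8*t^2*exp(t) - 4*t*exp(t), -2*t^2*exp(t) - 5*t*exp(t), -2*t^2*exp(t) - t*exp(t) + exp(t)]

Strategy: write M = P · J · P⁻¹ where J is a Jordan canonical form, so e^{tM} = P · e^{tJ} · P⁻¹, and e^{tJ} can be computed block-by-block.

M has Jordan form
J =
  [1, 1, 0]
  [0, 1, 1]
  [0, 0, 1]
(up to reordering of blocks).

Per-block formulas:
  For a 3×3 Jordan block J_3(1): exp(t · J_3(1)) = e^(1t)·(I + t·N + (t^2/2)·N^2), where N is the 3×3 nilpotent shift.

After assembling e^{tJ} and conjugating by P, we get:

e^{tM} =
  [2*t^2*exp(t) + exp(t), t^2*exp(t)/2 + t*exp(t), t^2*exp(t)/2]
  [4*t*exp(t), t*exp(t) + exp(t), t*exp(t)]
  [-8*t^2*exp(t) - 4*t*exp(t), -2*t^2*exp(t) - 5*t*exp(t), -2*t^2*exp(t) - t*exp(t) + exp(t)]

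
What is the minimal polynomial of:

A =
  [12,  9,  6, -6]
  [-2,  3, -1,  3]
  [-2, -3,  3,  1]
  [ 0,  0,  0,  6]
x^3 - 18*x^2 + 108*x - 216

The characteristic polynomial is χ_A(x) = (x - 6)^4, so the eigenvalues are known. The minimal polynomial is
  m_A(x) = Π_λ (x − λ)^{k_λ}
where k_λ is the size of the *largest* Jordan block for λ (equivalently, the smallest k with (A − λI)^k v = 0 for every generalised eigenvector v of λ).

  λ = 6: largest Jordan block has size 3, contributing (x − 6)^3

So m_A(x) = (x - 6)^3 = x^3 - 18*x^2 + 108*x - 216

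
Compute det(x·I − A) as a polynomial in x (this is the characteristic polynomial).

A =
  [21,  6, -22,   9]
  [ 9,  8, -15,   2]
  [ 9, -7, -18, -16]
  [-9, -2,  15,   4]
x^4 - 15*x^3 + 54*x^2 + 108*x - 648

Expanding det(x·I − A) (e.g. by cofactor expansion or by noting that A is similar to its Jordan form J, which has the same characteristic polynomial as A) gives
  χ_A(x) = x^4 - 15*x^3 + 54*x^2 + 108*x - 648
which factors as (x - 6)^3*(x + 3). The eigenvalues (with algebraic multiplicities) are λ = -3 with multiplicity 1, λ = 6 with multiplicity 3.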